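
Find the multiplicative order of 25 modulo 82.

10

ord(25) | φ(82) = φ(2)·φ(41) = 1·40 = 40 = 2^3 · 5.
Divisors of 40: 1, 2, 4, 5, 8, 10, 20, 40.
Check 25^d mod 82 for each divisor in increasing order:
25^1 ≡ 25
25^2 ≡ 51
25^4 ≡ 59
25^5 ≡ 81
25^8 ≡ 37
25^10 ≡ 1
The smallest such exponent is 10, so the order of 25 is 10.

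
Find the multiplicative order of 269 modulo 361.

342

The order of 269 must divide φ(361) = φ(19^2) = 19·(19−1) = 342 = 2 · 3^2 · 19.
Divisors of 342: 1, 2, 3, 6, 9, 18, 19, 38, 57, 114, 171, 342.
Test each divisor d:
269^1 ≡ 269 (mod 361)
269^2 ≡ 161 (mod 361)
269^3 ≡ 350 (mod 361)
269^6 ≡ 121 (mod 361)
269^9 ≡ 113 (mod 361)
269^18 ≡ 134 (mod 361)
269^19 ≡ 307 (mod 361)
269^38 ≡ 28 (mod 361)
269^57 ≡ 293 (mod 361)
269^114 ≡ 292 (mod 361)
269^171 ≡ 360 (mod 361)
269^342 ≡ 1 (mod 361) ✓
So ord_361(269) = 342.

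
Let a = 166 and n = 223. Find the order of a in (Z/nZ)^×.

By Lagrange's theorem, ord_223(166) divides φ(223) = 223 − 1 = 222 = 2 · 3 · 37.
Divisors of 222: 1, 2, 3, 6, 37, 74, 111, 222.
Check 166^d mod 223 for each divisor in increasing order:
166^1 ≡ 166 (mod 223)
166^2 ≡ 127 (mod 223)
166^3 ≡ 120 (mod 223)
166^6 ≡ 128 (mod 223)
166^37 ≡ 183 (mod 223)
166^74 ≡ 39 (mod 223)
166^111 ≡ 1 (mod 223) ✓
Hence ord(166) = 111.

111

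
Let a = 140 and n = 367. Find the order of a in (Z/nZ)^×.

366

By Lagrange's theorem, ord_367(140) divides φ(367) = 367 − 1 = 366 = 2 · 3 · 61.
Divisors of 366: 1, 2, 3, 6, 61, 122, 183, 366.
Evaluate successive powers at the divisors of 366:
140^1 ≡ 140 (mod 367)
140^2 ≡ 149 (mod 367)
140^3 ≡ 308 (mod 367)
140^6 ≡ 178 (mod 367)
140^61 ≡ 84 (mod 367)
140^122 ≡ 83 (mod 367)
140^183 ≡ 366 (mod 367)
140^366 ≡ 1 (mod 367) ✓
The smallest such exponent is 366, so the order of 140 is 366.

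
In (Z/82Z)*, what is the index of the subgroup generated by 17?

1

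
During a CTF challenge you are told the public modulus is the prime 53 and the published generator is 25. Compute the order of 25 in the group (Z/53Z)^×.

Since 25 ∈ (Z/53Z)^×, its order divides φ(53) = 53 − 1 = 52 = 2^2 · 13.
Divisors of 52: 1, 2, 4, 13, 26, 52.
Check 25^d mod 53 for each divisor in increasing order:
25^1 ≡ 25 (mod 53)
25^2 ≡ 42 (mod 53)
25^4 ≡ 15 (mod 53)
25^13 ≡ 52 (mod 53)
25^26 ≡ 1 (mod 53) ✓
Therefore the multiplicative order of 25 modulo 53 is 26.

26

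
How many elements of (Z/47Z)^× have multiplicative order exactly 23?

22

φ(47) = 47 − 1 = 46 = 2 · 23.
Since (Z/47Z)^× is cyclic of order 46, the number of elements of order d is φ(d) when d | 46 and 0 otherwise.
23 | 46, and φ(23) = 23 − 1 = 22.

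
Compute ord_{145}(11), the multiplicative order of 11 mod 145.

28

ord(11) | φ(145) = φ(5·29) = (5−1)·(29−1) = 4·28 = 112 = 2^4 · 7.
Divisors of 112: 1, 2, 4, 7, 8, 14, 16, 28, 56, 112.
Test each divisor d:
11^1 ≡ 11
11^2 ≡ 121
11^4 ≡ 141
11^7 ≡ 41
11^8 ≡ 16
11^14 ≡ 86
11^16 ≡ 111
11^28 ≡ 1
The smallest such exponent is 28, so the order of 11 is 28.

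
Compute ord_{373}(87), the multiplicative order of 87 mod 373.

62

Since 87 ∈ (Z/373Z)^×, its order divides φ(373) = 373 − 1 = 372 = 2^2 · 3 · 31.
Divisors of 372: 1, 2, 3, 4, 6, 12, 31, 62, 93, 124, 186, 372.
Compute 87^d (mod 373) for the divisors d until we hit 1:
87^1 ≡ 87 (mod 373)
87^2 ≡ 109 (mod 373)
87^3 ≡ 158 (mod 373)
87^4 ≡ 318 (mod 373)
87^6 ≡ 346 (mod 373)
87^12 ≡ 356 (mod 373)
87^31 ≡ 372 (mod 373)
87^62 ≡ 1 (mod 373) ✓
Therefore the multiplicative order of 87 modulo 373 is 62.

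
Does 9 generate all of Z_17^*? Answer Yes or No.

No

φ(17) = 17 − 1 = 16 = 2^4.
Test 9^(16/q) mod 17 for each prime factor q of 16:
9^8 ≡ 1 (mod 17)  [q = 2: ≡ 1 ✗]
9^8 ≡ 1 shows ord(9) | 8, strictly less than φ(17); not a primitive root.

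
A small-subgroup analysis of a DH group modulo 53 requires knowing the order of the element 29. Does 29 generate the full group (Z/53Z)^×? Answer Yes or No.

No

φ(53) = 53 − 1 = 52 = 2^2 · 13.
29 is a primitive root mod 53 iff 29^(φ(53)/q) ≢ 1 for every prime q | φ(53), i.e. q ∈ {2, 13}.
29^26 ≡ 1 (mod 53)  [q = 2: ≡ 1 ✗]
29^4 ≡ 49 (mod 53)  [q = 13: ≢ 1 ✓]
The check at q = 2 fails, so 29 generates a proper subgroup.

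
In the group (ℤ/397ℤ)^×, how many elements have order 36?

12

φ(397) = 397 − 1 = 396 = 2^2 · 3^2 · 11.
Since (Z/397Z)^× is cyclic of order 396, the number of elements of order d is φ(d) when d | 396 and 0 otherwise.
36 = 2^2 · 3^2 divides 396, and φ(36) = 12.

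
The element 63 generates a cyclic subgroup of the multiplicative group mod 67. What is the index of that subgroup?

ord(63) | φ(67) = 67 − 1 = 66 = 2 · 3 · 11.
Divisors of 66: 1, 2, 3, 6, 11, 22, 33, 66.
Evaluate successive powers at the divisors of 66:
63^1 ≡ 63
63^2 ≡ 16
63^3 ≡ 3
63^6 ≡ 9
63^11 ≡ 30
63^22 ≡ 29
63^33 ≡ 66
63^66 ≡ 1
Thus |⟨63⟩| = ord(63) = 66.
Index = |(Z/67Z)^×| / |⟨63⟩| = 66 / 66 = 1.

1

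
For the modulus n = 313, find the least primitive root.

φ(313) = 313 − 1 = 312 = 2^3 · 3 · 13.
g is a primitive root iff g^(312/q) ≢ 1 (mod 313) for each prime q ∈ {2, 3, 13}.
g = 2: 2^156 ≡ 1 — hits 1, so not a primitive root.
g = 3: 3^156 ≡ 1 — hits 1, so not a primitive root.
g = 4: 4^156 ≡ 1 — hits 1, so not a primitive root.
g = 5: 5^156 ≡ 312; 5^104 ≡ 1 — hits 1, so not a primitive root.
g = 6: 6^156 ≡ 1 — hits 1, so not a primitive root.
g = 7: 7^156 ≡ 312; 7^104 ≡ 1 — hits 1, so not a primitive root.
g = 8: 8^156 ≡ 1 — hits 1, so not a primitive root.
g = 9: 9^156 ≡ 1 — hits 1, so not a primitive root.
g = 10: 10^156 ≡ 312; 10^104 ≡ 214; 10^24 ≡ 103 — none is 1, so 10 is a primitive root.
The smallest primitive root modulo 313 is 10.

10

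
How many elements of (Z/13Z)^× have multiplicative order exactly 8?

φ(13) = 13 − 1 = 12 = 2^2 · 3.
(Z/13Z)^× is cyclic (|G| = 12); a cyclic group of order m has exactly φ(d) elements of each order d | m, and none otherwise.
Since 8 ∤ 12, the count is 0.

0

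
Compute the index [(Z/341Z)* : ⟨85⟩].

30

The order of 85 must divide φ(341) = φ(11·31) = (11−1)·(31−1) = 10·30 = 300 = 2^2 · 3 · 5^2.
Divisors of 300: 1, 2, 3, 4, 5, 6, 10, 12, 15, 20, 25, 30, 50, 60, 75, 100, 150, 300.
Test each divisor d:
85^1 ≡ 85
85^2 ≡ 64
85^3 ≡ 325
85^4 ≡ 4
85^5 ≡ 340
85^6 ≡ 256
85^10 ≡ 1
So ord_341(85) = 10, hence |⟨85⟩| = 10.
[(Z/341Z)^× : ⟨85⟩] = 300/10 = 30.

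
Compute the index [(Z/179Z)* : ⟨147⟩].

2

By Lagrange's theorem, ord_179(147) divides φ(179) = 179 − 1 = 178 = 2 · 89.
Divisors of 178: 1, 2, 89, 178.
Compute 147^d (mod 179) for the divisors d until we hit 1:
147^1 ≡ 147 (mod 179)
147^2 ≡ 129 (mod 179)
147^89 ≡ 1 (mod 179) ✓
So ord_179(147) = 89, hence |⟨147⟩| = 89.
Index = |(Z/179Z)^×| / |⟨147⟩| = 178 / 89 = 2.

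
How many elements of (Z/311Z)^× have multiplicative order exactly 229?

0

φ(311) = 311 − 1 = 310 = 2 · 5 · 31.
(Z/311Z)^× is cyclic (|G| = 310); a cyclic group of order m has exactly φ(d) elements of each order d | m, and none otherwise.
Here 310 is not a multiple of 229, so there are no elements of order 229.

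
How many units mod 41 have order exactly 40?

16

φ(41) = 41 − 1 = 40 = 2^3 · 5.
In a cyclic group of order 40, there are φ(d) elements of order d for each divisor d of 40, and zero for non-divisors.
40 = 2^3 · 5 divides 40, and φ(40) = 16.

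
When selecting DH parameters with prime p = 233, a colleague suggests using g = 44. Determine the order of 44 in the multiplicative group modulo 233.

232

By Lagrange's theorem, ord_233(44) divides φ(233) = 233 − 1 = 232 = 2^3 · 29.
Divisors of 232: 1, 2, 4, 8, 29, 58, 116, 232.
Evaluate successive powers at the divisors of 232:
44^1 ≡ 44
44^2 ≡ 72
44^4 ≡ 58
44^8 ≡ 102
44^29 ≡ 12
44^58 ≡ 144
44^116 ≡ 232
44^232 ≡ 1
Therefore the multiplicative order of 44 modulo 233 is 232.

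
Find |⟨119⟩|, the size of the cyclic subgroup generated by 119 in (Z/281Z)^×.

70

Since 119 ∈ (Z/281Z)^×, its order divides φ(281) = 281 − 1 = 280 = 2^3 · 5 · 7.
Divisors of 280: 1, 2, 4, 5, 7, 8, 10, 14, 20, 28, 35, 40, 56, 70, 140, 280.
Evaluate successive powers at the divisors of 280:
119^1 ≡ 119 (mod 281)
119^2 ≡ 111 (mod 281)
119^4 ≡ 238 (mod 281)
119^5 ≡ 222 (mod 281)
119^7 ≡ 195 (mod 281)
119^8 ≡ 163 (mod 281)
119^10 ≡ 109 (mod 281)
119^14 ≡ 90 (mod 281)
119^20 ≡ 79 (mod 281)
119^28 ≡ 232 (mod 281)
119^35 ≡ 280 (mod 281)
119^40 ≡ 59 (mod 281)
119^56 ≡ 153 (mod 281)
119^70 ≡ 1 (mod 281) ✓
Therefore the multiplicative order of 119 modulo 281 is 70.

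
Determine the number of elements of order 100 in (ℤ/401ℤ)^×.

φ(401) = 401 − 1 = 400 = 2^4 · 5^2.
(Z/401Z)^× is cyclic (|G| = 400); a cyclic group of order m has exactly φ(d) elements of each order d | m, and none otherwise.
100 = 2^2 · 5^2 divides 400, and φ(100) = 40.

40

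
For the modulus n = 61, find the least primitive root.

φ(61) = 61 − 1 = 60 = 2^2 · 3 · 5.
g is a primitive root iff g^(60/q) ≢ 1 (mod 61) for each prime q ∈ {2, 3, 5}.
g = 2: 2^30 ≡ 60; 2^20 ≡ 47; 2^12 ≡ 9 — none is 1, so 2 is a primitive root.
Hence the least primitive root of 61 is 2.

2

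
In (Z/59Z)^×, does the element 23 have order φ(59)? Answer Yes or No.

Yes

φ(59) = 59 − 1 = 58 = 2 · 29.
It suffices to check that the order of 23 is not a proper divisor of 58: compute 23^(58/q) for q ∈ {2, 29}.
23^29 ≡ 58 (mod 59)  [q = 2: ≢ 1 ✓]
23^2 ≡ 57 (mod 59)  [q = 29: ≢ 1 ✓]
All checks pass, so 23 has order 58 and is a primitive root modulo 59.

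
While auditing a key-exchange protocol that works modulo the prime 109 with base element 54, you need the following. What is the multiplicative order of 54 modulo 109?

36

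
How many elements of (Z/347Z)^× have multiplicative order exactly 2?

1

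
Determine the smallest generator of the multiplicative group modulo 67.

2

φ(67) = 67 − 1 = 66 = 2 · 3 · 11.
Test candidates g = 2, 3, … against the prime factors q ∈ {2, 3, 11} of φ(67): g is a generator iff g^(66/q) ≢ 1 for every such q.
g = 2: 2^33 ≡ 66; 2^22 ≡ 37; 2^6 ≡ 64 — none is 1, so 2 is a primitive root.
The smallest primitive root modulo 67 is 2.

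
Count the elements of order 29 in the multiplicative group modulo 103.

0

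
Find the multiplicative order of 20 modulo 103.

102

By Lagrange's theorem, ord_103(20) divides φ(103) = 103 − 1 = 102 = 2 · 3 · 17.
Divisors of 102: 1, 2, 3, 6, 17, 34, 51, 102.
Check 20^d mod 103 for each divisor in increasing order:
20^1 ≡ 20
20^2 ≡ 91
20^3 ≡ 69
20^6 ≡ 23
20^17 ≡ 47
20^34 ≡ 46
20^51 ≡ 102
20^102 ≡ 1
Hence ord(20) = 102.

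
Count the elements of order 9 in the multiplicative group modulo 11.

0

φ(11) = 11 − 1 = 10 = 2 · 5.
(Z/11Z)^× is cyclic (|G| = 10); a cyclic group of order m has exactly φ(d) elements of each order d | m, and none otherwise.
Here 10 is not a multiple of 9, so there are no elements of order 9.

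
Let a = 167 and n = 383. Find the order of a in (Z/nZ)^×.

382

ord(167) | φ(383) = 383 − 1 = 382 = 2 · 191.
Divisors of 382: 1, 2, 191, 382.
Check 167^d mod 383 for each divisor in increasing order:
167^1 ≡ 167
167^2 ≡ 313
167^191 ≡ 382
167^382 ≡ 1
Therefore the multiplicative order of 167 modulo 383 is 382.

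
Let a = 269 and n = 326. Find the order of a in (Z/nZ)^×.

162

By Lagrange's theorem, ord_326(269) divides φ(326) = φ(2)·φ(163) = 1·162 = 162 = 2 · 3^4.
Divisors of 162: 1, 2, 3, 6, 9, 18, 27, 54, 81, 162.
Evaluate successive powers at the divisors of 162:
269^1 ≡ 269
269^2 ≡ 315
269^3 ≡ 301
269^6 ≡ 299
269^9 ≡ 23
269^18 ≡ 203
269^27 ≡ 105
269^54 ≡ 267
269^81 ≡ 325
269^162 ≡ 1
Hence ord(269) = 162.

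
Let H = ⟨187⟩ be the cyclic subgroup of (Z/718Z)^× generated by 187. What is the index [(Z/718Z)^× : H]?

ord(187) | φ(718) = φ(2)·φ(359) = 1·358 = 358 = 2 · 179.
Divisors of 358: 1, 2, 179, 358.
Compute 187^d (mod 718) for the divisors d until we hit 1:
187^1 ≡ 187 (mod 718)
187^2 ≡ 505 (mod 718)
187^179 ≡ 1 (mod 718) ✓
So ord_718(187) = 179, hence |⟨187⟩| = 179.
Index = |(Z/718Z)^×| / |⟨187⟩| = 358 / 179 = 2.

2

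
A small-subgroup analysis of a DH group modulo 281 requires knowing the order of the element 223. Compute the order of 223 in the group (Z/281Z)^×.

Since 223 ∈ (Z/281Z)^×, its order divides φ(281) = 281 − 1 = 280 = 2^3 · 5 · 7.
Divisors of 280: 1, 2, 4, 5, 7, 8, 10, 14, 20, 28, 35, 40, 56, 70, 140, 280.
Check 223^d mod 281 for each divisor in increasing order:
223^1 ≡ 223 (mod 281)
223^2 ≡ 273 (mod 281)
223^4 ≡ 64 (mod 281)
223^5 ≡ 222 (mod 281)
223^7 ≡ 191 (mod 281)
223^8 ≡ 162 (mod 281)
223^10 ≡ 109 (mod 281)
223^14 ≡ 232 (mod 281)
223^20 ≡ 79 (mod 281)
223^28 ≡ 153 (mod 281)
223^35 ≡ 280 (mod 281)
223^40 ≡ 59 (mod 281)
223^56 ≡ 86 (mod 281)
223^70 ≡ 1 (mod 281) ✓
The smallest such exponent is 70, so the order of 223 is 70.

70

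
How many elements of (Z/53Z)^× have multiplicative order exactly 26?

12

φ(53) = 53 − 1 = 52 = 2^2 · 13.
(Z/53Z)^× is cyclic (|G| = 52); a cyclic group of order m has exactly φ(d) elements of each order d | m, and none otherwise.
26 = 2 · 13 divides 52, and φ(26) = 12.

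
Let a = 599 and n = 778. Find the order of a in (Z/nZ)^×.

The order of 599 must divide φ(778) = φ(2)·φ(389) = 1·388 = 388 = 2^2 · 97.
Divisors of 388: 1, 2, 4, 97, 194, 388.
Evaluate successive powers at the divisors of 388:
599^1 ≡ 599 (mod 778)
599^2 ≡ 143 (mod 778)
599^4 ≡ 221 (mod 778)
599^97 ≡ 1 (mod 778) ✓
So ord_778(599) = 97.

97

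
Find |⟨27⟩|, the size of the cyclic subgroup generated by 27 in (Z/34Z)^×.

16

ord(27) | φ(34) = φ(2)·φ(17) = 1·16 = 16 = 2^4.
Divisors of 16: 1, 2, 4, 8, 16.
Evaluate successive powers at the divisors of 16:
27^1 ≡ 27 (mod 34)
27^2 ≡ 15 (mod 34)
27^4 ≡ 21 (mod 34)
27^8 ≡ 33 (mod 34)
27^16 ≡ 1 (mod 34) ✓
Hence ord(27) = 16.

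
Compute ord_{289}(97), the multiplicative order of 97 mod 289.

272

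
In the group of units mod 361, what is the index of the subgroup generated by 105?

1

ord(105) | φ(361) = φ(19^2) = 19·(19−1) = 342 = 2 · 3^2 · 19.
Divisors of 342: 1, 2, 3, 6, 9, 18, 19, 38, 57, 114, 171, 342.
Check 105^d mod 361 for each divisor in increasing order:
105^1 ≡ 105 (mod 361)
105^2 ≡ 195 (mod 361)
105^3 ≡ 259 (mod 361)
105^6 ≡ 296 (mod 361)
105^9 ≡ 132 (mod 361)
105^18 ≡ 96 (mod 361)
105^19 ≡ 333 (mod 361)
105^38 ≡ 62 (mod 361)
105^57 ≡ 69 (mod 361)
105^114 ≡ 68 (mod 361)
105^171 ≡ 360 (mod 361)
105^342 ≡ 1 (mod 361) ✓
The order of 105 is 342, so the subgroup it generates has 342 elements.
The index is φ(361) / ord(105) = 342 / 342 = 1.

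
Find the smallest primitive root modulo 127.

3

φ(127) = 127 − 1 = 126 = 2 · 3^2 · 7.
g is a primitive root iff g^(126/q) ≢ 1 (mod 127) for each prime q ∈ {2, 3, 7}.
g = 2: 2^63 ≡ 1 — hits 1, so not a primitive root.
g = 3: 3^63 ≡ 126; 3^42 ≡ 107; 3^18 ≡ 4 — none is 1, so 3 is a primitive root.
So 3 is the smallest generator of (Z/127Z)^×.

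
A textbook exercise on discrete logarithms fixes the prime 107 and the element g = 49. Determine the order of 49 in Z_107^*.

53

ord(49) | φ(107) = 107 − 1 = 106 = 2 · 53.
Divisors of 106: 1, 2, 53, 106.
Check 49^d mod 107 for each divisor in increasing order:
49^1 ≡ 49 (mod 107)
49^2 ≡ 47 (mod 107)
49^53 ≡ 1 (mod 107) ✓
The smallest such exponent is 53, so the order of 49 is 53.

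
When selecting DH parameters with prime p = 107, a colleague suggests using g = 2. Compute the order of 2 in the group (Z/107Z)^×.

106

By Lagrange's theorem, ord_107(2) divides φ(107) = 107 − 1 = 106 = 2 · 53.
Divisors of 106: 1, 2, 53, 106.
Check 2^d mod 107 for each divisor in increasing order:
2^1 ≡ 2 (mod 107)
2^2 ≡ 4 (mod 107)
2^53 ≡ 106 (mod 107)
2^106 ≡ 1 (mod 107) ✓
Hence ord(2) = 106.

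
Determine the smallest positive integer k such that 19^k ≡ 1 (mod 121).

ord(19) | φ(121) = φ(11^2) = 11·(11−1) = 110 = 2 · 5 · 11.
Divisors of 110: 1, 2, 5, 10, 11, 22, 55, 110.
Evaluate successive powers at the divisors of 110:
19^1 ≡ 19
19^2 ≡ 119
19^5 ≡ 76
19^10 ≡ 89
19^11 ≡ 118
19^22 ≡ 9
19^55 ≡ 120
19^110 ≡ 1
The smallest such exponent is 110, so the order of 19 is 110.

110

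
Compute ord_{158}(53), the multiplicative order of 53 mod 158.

78

By Lagrange's theorem, ord_158(53) divides φ(158) = φ(2)·φ(79) = 1·78 = 78 = 2 · 3 · 13.
Divisors of 78: 1, 2, 3, 6, 13, 26, 39, 78.
Test each divisor d:
53^1 ≡ 53
53^2 ≡ 123
53^3 ≡ 41
53^6 ≡ 101
53^13 ≡ 135
53^26 ≡ 55
53^39 ≡ 157
53^78 ≡ 1
Therefore the multiplicative order of 53 modulo 158 is 78.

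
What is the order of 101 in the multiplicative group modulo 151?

50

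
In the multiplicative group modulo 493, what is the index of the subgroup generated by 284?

4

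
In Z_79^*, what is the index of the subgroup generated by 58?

3

The order of 58 must divide φ(79) = 79 − 1 = 78 = 2 · 3 · 13.
Divisors of 78: 1, 2, 3, 6, 13, 26, 39, 78.
Compute 58^d (mod 79) for the divisors d until we hit 1:
58^1 ≡ 58 (mod 79)
58^2 ≡ 46 (mod 79)
58^3 ≡ 61 (mod 79)
58^6 ≡ 8 (mod 79)
58^13 ≡ 78 (mod 79)
58^26 ≡ 1 (mod 79) ✓
The order of 58 is 26, so the subgroup it generates has 26 elements.
[(Z/79Z)^× : ⟨58⟩] = 78/26 = 3.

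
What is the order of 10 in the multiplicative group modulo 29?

28

ord(10) | φ(29) = 29 − 1 = 28 = 2^2 · 7.
Divisors of 28: 1, 2, 4, 7, 14, 28.
Compute 10^d (mod 29) for the divisors d until we hit 1:
10^1 ≡ 10
10^2 ≡ 13
10^4 ≡ 24
10^7 ≡ 17
10^14 ≡ 28
10^28 ≡ 1
So ord_29(10) = 28.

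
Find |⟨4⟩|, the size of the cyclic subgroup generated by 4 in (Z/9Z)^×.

ord(4) | φ(9) = φ(3^2) = 3·(3−1) = 6 = 2 · 3.
Divisors of 6: 1, 2, 3, 6.
Check 4^d mod 9 for each divisor in increasing order:
4^1 ≡ 4
4^2 ≡ 7
4^3 ≡ 1
The smallest such exponent is 3, so the order of 4 is 3.

3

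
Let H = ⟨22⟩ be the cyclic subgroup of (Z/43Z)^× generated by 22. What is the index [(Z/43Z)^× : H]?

3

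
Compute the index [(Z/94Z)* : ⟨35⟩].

1

ord(35) | φ(94) = φ(2)·φ(47) = 1·46 = 46 = 2 · 23.
Divisors of 46: 1, 2, 23, 46.
Check 35^d mod 94 for each divisor in increasing order:
35^1 ≡ 35 (mod 94)
35^2 ≡ 3 (mod 94)
35^23 ≡ 93 (mod 94)
35^46 ≡ 1 (mod 94) ✓
So ord_94(35) = 46, hence |⟨35⟩| = 46.
The index is φ(94) / ord(35) = 46 / 46 = 1.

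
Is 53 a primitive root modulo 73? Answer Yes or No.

φ(73) = 73 − 1 = 72 = 2^3 · 3^2.
It suffices to check that the order of 53 is not a proper divisor of 72: compute 53^(72/q) for q ∈ {2, 3}.
53^36 ≡ 72 (mod 73)  [q = 2: ≢ 1 ✓]
53^24 ≡ 64 (mod 73)  [q = 3: ≢ 1 ✓]
None equal 1, so ord_73(53) = 72: 53 is a primitive root.

Yes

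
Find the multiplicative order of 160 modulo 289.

ord(160) | φ(289) = φ(17^2) = 17·(17−1) = 272 = 2^4 · 17.
Divisors of 272: 1, 2, 4, 8, 16, 17, 34, 68, 136, 272.
Test each divisor d:
160^1 ≡ 160
160^2 ≡ 168
160^4 ≡ 191
160^8 ≡ 67
160^16 ≡ 154
160^17 ≡ 75
160^34 ≡ 134
160^68 ≡ 38
160^136 ≡ 288
160^272 ≡ 1
So ord_289(160) = 272.

272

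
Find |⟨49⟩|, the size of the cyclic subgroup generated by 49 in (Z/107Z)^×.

Since 49 ∈ (Z/107Z)^×, its order divides φ(107) = 107 − 1 = 106 = 2 · 53.
Divisors of 106: 1, 2, 53, 106.
Check 49^d mod 107 for each divisor in increasing order:
49^1 ≡ 49 (mod 107)
49^2 ≡ 47 (mod 107)
49^53 ≡ 1 (mod 107) ✓
So ord_107(49) = 53.

53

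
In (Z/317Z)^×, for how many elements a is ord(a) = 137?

φ(317) = 317 − 1 = 316 = 2^2 · 79.
In a cyclic group of order 316, there are φ(d) elements of order d for each divisor d of 316, and zero for non-divisors.
Since 137 ∤ 316, the count is 0.

0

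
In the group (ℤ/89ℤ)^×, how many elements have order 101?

0

φ(89) = 89 − 1 = 88 = 2^3 · 11.
In a cyclic group of order 88, there are φ(d) elements of order d for each divisor d of 88, and zero for non-divisors.
101 does not divide 88, so no element of (Z/89Z)^× has order 101.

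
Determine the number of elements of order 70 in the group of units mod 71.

24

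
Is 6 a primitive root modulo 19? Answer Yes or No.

No

φ(19) = 19 − 1 = 18 = 2 · 3^2.
It suffices to check that the order of 6 is not a proper divisor of 18: compute 6^(18/q) for q ∈ {2, 3}.
6^9 ≡ 1 (mod 19)  [q = 2: ≡ 1 ✗]
6^6 ≡ 11 (mod 19)  [q = 3: ≢ 1 ✓]
Since 6^9 ≡ 1, the order of 6 divides 9 < 18, so 6 is not a primitive root.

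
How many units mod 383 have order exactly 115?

0

φ(383) = 383 − 1 = 382 = 2 · 191.
Since (Z/383Z)^× is cyclic of order 382, the number of elements of order d is φ(d) when d | 382 and 0 otherwise.
Since 115 ∤ 382, the count is 0.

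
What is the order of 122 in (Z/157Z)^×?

78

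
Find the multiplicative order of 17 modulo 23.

22

The order of 17 must divide φ(23) = 23 − 1 = 22 = 2 · 11.
Divisors of 22: 1, 2, 11, 22.
Check 17^d mod 23 for each divisor in increasing order:
17^1 ≡ 17 (mod 23)
17^2 ≡ 13 (mod 23)
17^11 ≡ 22 (mod 23)
17^22 ≡ 1 (mod 23) ✓
The smallest such exponent is 22, so the order of 17 is 22.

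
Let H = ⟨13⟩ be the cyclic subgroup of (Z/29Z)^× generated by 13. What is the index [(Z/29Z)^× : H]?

Since 13 ∈ (Z/29Z)^×, its order divides φ(29) = 29 − 1 = 28 = 2^2 · 7.
Divisors of 28: 1, 2, 4, 7, 14, 28.
Evaluate successive powers at the divisors of 28:
13^1 ≡ 13
13^2 ≡ 24
13^4 ≡ 25
13^7 ≡ 28
13^14 ≡ 1
Thus |⟨13⟩| = ord(13) = 14.
Index = |(Z/29Z)^×| / |⟨13⟩| = 28 / 14 = 2.

2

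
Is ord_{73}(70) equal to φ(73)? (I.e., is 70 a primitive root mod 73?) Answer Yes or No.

φ(73) = 73 − 1 = 72 = 2^3 · 3^2.
It suffices to check that the order of 70 is not a proper divisor of 72: compute 70^(72/q) for q ∈ {2, 3}.
70^36 ≡ 1 (mod 73)  [q = 2: ≡ 1 ✗]
70^24 ≡ 1 (mod 73)  [q = 3: ≡ 1 ✗]
70^36 ≡ 1 shows ord(70) | 36, strictly less than φ(73); not a primitive root.

No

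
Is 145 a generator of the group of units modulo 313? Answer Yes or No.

No

φ(313) = 313 − 1 = 312 = 2^3 · 3 · 13.
An element g generates (Z/313Z)^× iff g^(312/q) ≢ 1 (mod 313) for each prime q ∈ {2, 3, 13}.
145^156 ≡ 312 (mod 313)  [q = 2: ≢ 1 ✓]
145^104 ≡ 98 (mod 313)  [q = 3: ≢ 1 ✓]
145^24 ≡ 1 (mod 313)  [q = 13: ≡ 1 ✗]
145^24 ≡ 1 shows ord(145) | 24, strictly less than φ(313); not a primitive root.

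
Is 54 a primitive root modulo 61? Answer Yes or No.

φ(61) = 61 − 1 = 60 = 2^2 · 3 · 5.
54 is a primitive root mod 61 iff 54^(φ(61)/q) ≢ 1 for every prime q | φ(61), i.e. q ∈ {2, 3, 5}.
54^30 ≡ 60 (mod 61)  [q = 2: ≢ 1 ✓]
54^20 ≡ 47 (mod 61)  [q = 3: ≢ 1 ✓]
54^12 ≡ 34 (mod 61)  [q = 5: ≢ 1 ✓]
None equal 1, so ord_61(54) = 60: 54 is a primitive root.

Yes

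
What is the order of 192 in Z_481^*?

The order of 192 must divide φ(481) = φ(13·37) = (13−1)·(37−1) = 12·36 = 432 = 2^4 · 3^3.
Divisors of 432: 1, 2, 3, 4, 6, 8, 9, 12, 16, 18, 24, 27, 36, 48, 54, 72, 108, 144, 216, 432.
Evaluate successive powers at the divisors of 432:
192^1 ≡ 192 (mod 481)
192^2 ≡ 308 (mod 481)
192^3 ≡ 454 (mod 481)
192^4 ≡ 107 (mod 481)
192^6 ≡ 248 (mod 481)
192^8 ≡ 386 (mod 481)
192^9 ≡ 38 (mod 481)
192^12 ≡ 417 (mod 481)
192^16 ≡ 367 (mod 481)
192^18 ≡ 1 (mod 481) ✓
Hence ord(192) = 18.

18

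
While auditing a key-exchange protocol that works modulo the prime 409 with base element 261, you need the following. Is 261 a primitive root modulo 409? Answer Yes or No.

No

φ(409) = 409 − 1 = 408 = 2^3 · 3 · 17.
Test 261^(408/q) mod 409 for each prime factor q of 408:
261^204 ≡ 408 (mod 409)  [q = 2: ≢ 1 ✓]
261^136 ≡ 1 (mod 409)  [q = 3: ≡ 1 ✗]
261^24 ≡ 83 (mod 409)  [q = 17: ≢ 1 ✓]
Since 261^136 ≡ 1, the order of 261 divides 136 < 408, so 261 is not a primitive root.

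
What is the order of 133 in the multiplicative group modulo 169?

Since 133 ∈ (Z/169Z)^×, its order divides φ(169) = φ(13^2) = 13·(13−1) = 156 = 2^2 · 3 · 13.
Divisors of 156: 1, 2, 3, 4, 6, 12, 13, 26, 39, 52, 78, 156.
Evaluate successive powers at the divisors of 156:
133^1 ≡ 133 (mod 169)
133^2 ≡ 113 (mod 169)
133^3 ≡ 157 (mod 169)
133^4 ≡ 94 (mod 169)
133^6 ≡ 144 (mod 169)
133^12 ≡ 118 (mod 169)
133^13 ≡ 146 (mod 169)
133^26 ≡ 22 (mod 169)
133^39 ≡ 1 (mod 169) ✓
Hence ord(133) = 39.

39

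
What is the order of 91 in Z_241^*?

The order of 91 must divide φ(241) = 241 − 1 = 240 = 2^4 · 3 · 5.
Divisors of 240: 1, 2, 3, 4, 5, 6, 8, 10, 12, 15, 16, 20, 24, 30, 40, 48, 60, 80, 120, 240.
Compute 91^d (mod 241) for the divisors d until we hit 1:
91^1 ≡ 91 (mod 241)
91^2 ≡ 87 (mod 241)
91^3 ≡ 205 (mod 241)
91^4 ≡ 98 (mod 241)
91^5 ≡ 1 (mod 241) ✓
Therefore the multiplicative order of 91 modulo 241 is 5.

5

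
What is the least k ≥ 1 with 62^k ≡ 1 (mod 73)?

ord(62) | φ(73) = 73 − 1 = 72 = 2^3 · 3^2.
Divisors of 72: 1, 2, 3, 4, 6, 8, 9, 12, 18, 24, 36, 72.
Check 62^d mod 73 for each divisor in increasing order:
62^1 ≡ 62
62^2 ≡ 48
62^3 ≡ 56
62^4 ≡ 41
62^6 ≡ 70
62^8 ≡ 2
62^9 ≡ 51
62^12 ≡ 9
62^18 ≡ 46
62^24 ≡ 8
62^36 ≡ 72
62^72 ≡ 1
So ord_73(62) = 72.

72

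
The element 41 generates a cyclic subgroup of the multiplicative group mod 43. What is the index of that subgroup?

6

The order of 41 must divide φ(43) = 43 − 1 = 42 = 2 · 3 · 7.
Divisors of 42: 1, 2, 3, 6, 7, 14, 21, 42.
Compute 41^d (mod 43) for the divisors d until we hit 1:
41^1 ≡ 41 (mod 43)
41^2 ≡ 4 (mod 43)
41^3 ≡ 35 (mod 43)
41^6 ≡ 21 (mod 43)
41^7 ≡ 1 (mod 43) ✓
So ord_43(41) = 7, hence |⟨41⟩| = 7.
The index is φ(43) / ord(41) = 42 / 7 = 6.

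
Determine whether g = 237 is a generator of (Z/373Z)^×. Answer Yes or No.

φ(373) = 373 − 1 = 372 = 2^2 · 3 · 31.
Test 237^(372/q) mod 373 for each prime factor q of 372:
237^186 ≡ 372 (mod 373)  [q = 2: ≢ 1 ✓]
237^124 ≡ 1 (mod 373)  [q = 3: ≡ 1 ✗]
237^12 ≡ 351 (mod 373)  [q = 31: ≢ 1 ✓]
Since 237^124 ≡ 1, the order of 237 divides 124 < 372, so 237 is not a primitive root.

No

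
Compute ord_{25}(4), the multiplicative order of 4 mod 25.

10

By Lagrange's theorem, ord_25(4) divides φ(25) = φ(5^2) = 5·(5−1) = 20 = 2^2 · 5.
Divisors of 20: 1, 2, 4, 5, 10, 20.
Evaluate successive powers at the divisors of 20:
4^1 ≡ 4
4^2 ≡ 16
4^4 ≡ 6
4^5 ≡ 24
4^10 ≡ 1
The smallest such exponent is 10, so the order of 4 is 10.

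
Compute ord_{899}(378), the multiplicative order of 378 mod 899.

6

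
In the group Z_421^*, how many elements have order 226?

φ(421) = 421 − 1 = 420 = 2^2 · 3 · 5 · 7.
(Z/421Z)^× is cyclic (|G| = 420); a cyclic group of order m has exactly φ(d) elements of each order d | m, and none otherwise.
226 does not divide 420, so no element of (Z/421Z)^× has order 226.

0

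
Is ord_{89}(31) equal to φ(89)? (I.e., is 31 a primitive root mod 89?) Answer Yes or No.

Yes

φ(89) = 89 − 1 = 88 = 2^3 · 11.
It suffices to check that the order of 31 is not a proper divisor of 88: compute 31^(88/q) for q ∈ {2, 11}.
31^44 ≡ 88 (mod 89)  [q = 2: ≢ 1 ✓]
31^8 ≡ 45 (mod 89)  [q = 11: ≢ 1 ✓]
None equal 1, so ord_89(31) = 88: 31 is a primitive root.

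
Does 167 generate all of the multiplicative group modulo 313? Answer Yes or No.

Yes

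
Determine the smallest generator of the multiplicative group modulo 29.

2

φ(29) = 29 − 1 = 28 = 2^2 · 7.
g is a primitive root iff g^(28/q) ≢ 1 (mod 29) for each prime q ∈ {2, 7}.
g = 2: 2^14 ≡ 28; 2^4 ≡ 16 — none is 1, so 2 is a primitive root.
Hence the least primitive root of 29 is 2.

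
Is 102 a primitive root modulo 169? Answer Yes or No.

φ(169) = φ(13^2) = 13·(13−1) = 156 = 2^2 · 3 · 13.
Test 102^(156/q) mod 169 for each prime factor q of 156:
102^78 ≡ 168 (mod 169)  [q = 2: ≢ 1 ✓]
102^52 ≡ 146 (mod 169)  [q = 3: ≢ 1 ✓]
102^12 ≡ 92 (mod 169)  [q = 13: ≢ 1 ✓]
All checks pass, so 102 has order 156 and is a primitive root modulo 169.

Yes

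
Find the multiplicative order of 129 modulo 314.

By Lagrange's theorem, ord_314(129) divides φ(314) = φ(2)·φ(157) = 1·156 = 156 = 2^2 · 3 · 13.
Divisors of 156: 1, 2, 3, 4, 6, 12, 13, 26, 39, 52, 78, 156.
Compute 129^d (mod 314) for the divisors d until we hit 1:
129^1 ≡ 129
129^2 ≡ 313
129^3 ≡ 185
129^4 ≡ 1
So ord_314(129) = 4.

4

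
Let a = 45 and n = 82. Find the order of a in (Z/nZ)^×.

By Lagrange's theorem, ord_82(45) divides φ(82) = φ(2)·φ(41) = 1·40 = 40 = 2^3 · 5.
Divisors of 40: 1, 2, 4, 5, 8, 10, 20, 40.
Check 45^d mod 82 for each divisor in increasing order:
45^1 ≡ 45
45^2 ≡ 57
45^4 ≡ 51
45^5 ≡ 81
45^8 ≡ 59
45^10 ≡ 1
The smallest such exponent is 10, so the order of 45 is 10.

10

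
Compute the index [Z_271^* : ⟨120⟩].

1

Since 120 ∈ (Z/271Z)^×, its order divides φ(271) = 271 − 1 = 270 = 2 · 3^3 · 5.
Divisors of 270: 1, 2, 3, 5, 6, 9, 10, 15, 18, 27, 30, 45, 54, 90, 135, 270.
Test each divisor d:
120^1 ≡ 120
120^2 ≡ 37
120^3 ≡ 104
120^5 ≡ 54
120^6 ≡ 247
120^9 ≡ 214
120^10 ≡ 206
120^15 ≡ 13
120^18 ≡ 268
120^27 ≡ 171
120^30 ≡ 169
120^45 ≡ 29
120^54 ≡ 244
120^90 ≡ 28
120^135 ≡ 270
120^270 ≡ 1
So ord_271(120) = 270, hence |⟨120⟩| = 270.
The index is φ(271) / ord(120) = 270 / 270 = 1.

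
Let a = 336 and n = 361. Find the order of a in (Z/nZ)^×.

Since 336 ∈ (Z/361Z)^×, its order divides φ(361) = φ(19^2) = 19·(19−1) = 342 = 2 · 3^2 · 19.
Divisors of 342: 1, 2, 3, 6, 9, 18, 19, 38, 57, 114, 171, 342.
Evaluate successive powers at the divisors of 342:
336^1 ≡ 336
336^2 ≡ 264
336^3 ≡ 259
336^6 ≡ 296
336^9 ≡ 132
336^18 ≡ 96
336^19 ≡ 127
336^38 ≡ 245
336^57 ≡ 69
336^114 ≡ 68
336^171 ≡ 360
336^342 ≡ 1
So ord_361(336) = 342.

342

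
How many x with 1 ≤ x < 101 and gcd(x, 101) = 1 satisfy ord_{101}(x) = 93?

φ(101) = 101 − 1 = 100 = 2^2 · 5^2.
Since (Z/101Z)^× is cyclic of order 100, the number of elements of order d is φ(d) when d | 100 and 0 otherwise.
Here 100 is not a multiple of 93, so there are no elements of order 93.

0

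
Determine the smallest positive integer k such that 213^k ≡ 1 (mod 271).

ord(213) | φ(271) = 271 − 1 = 270 = 2 · 3^3 · 5.
Divisors of 270: 1, 2, 3, 5, 6, 9, 10, 15, 18, 27, 30, 45, 54, 90, 135, 270.
Check 213^d mod 271 for each divisor in increasing order:
213^1 ≡ 213 (mod 271)
213^2 ≡ 112 (mod 271)
213^3 ≡ 8 (mod 271)
213^5 ≡ 83 (mod 271)
213^6 ≡ 64 (mod 271)
213^9 ≡ 241 (mod 271)
213^10 ≡ 114 (mod 271)
213^15 ≡ 248 (mod 271)
213^18 ≡ 87 (mod 271)
213^27 ≡ 100 (mod 271)
213^30 ≡ 258 (mod 271)
213^45 ≡ 28 (mod 271)
213^54 ≡ 244 (mod 271)
213^90 ≡ 242 (mod 271)
213^135 ≡ 1 (mod 271) ✓
Hence ord(213) = 135.

135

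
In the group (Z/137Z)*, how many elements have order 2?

φ(137) = 137 − 1 = 136 = 2^3 · 17.
In a cyclic group of order 136, there are φ(d) elements of order d for each divisor d of 136, and zero for non-divisors.
2 | 136, and φ(2) = 2 − 1 = 1.

1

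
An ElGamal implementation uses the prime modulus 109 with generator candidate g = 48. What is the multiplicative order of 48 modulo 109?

ord(48) | φ(109) = 109 − 1 = 108 = 2^2 · 3^3.
Divisors of 108: 1, 2, 3, 4, 6, 9, 12, 18, 27, 36, 54, 108.
Test each divisor d:
48^1 ≡ 48 (mod 109)
48^2 ≡ 15 (mod 109)
48^3 ≡ 66 (mod 109)
48^4 ≡ 7 (mod 109)
48^6 ≡ 105 (mod 109)
48^9 ≡ 63 (mod 109)
48^12 ≡ 16 (mod 109)
48^18 ≡ 45 (mod 109)
48^27 ≡ 1 (mod 109) ✓
Hence ord(48) = 27.

27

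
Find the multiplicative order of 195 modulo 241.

240

By Lagrange's theorem, ord_241(195) divides φ(241) = 241 − 1 = 240 = 2^4 · 3 · 5.
Divisors of 240: 1, 2, 3, 4, 5, 6, 8, 10, 12, 15, 16, 20, 24, 30, 40, 48, 60, 80, 120, 240.
Check 195^d mod 241 for each divisor in increasing order:
195^1 ≡ 195
195^2 ≡ 188
195^3 ≡ 28
195^4 ≡ 158
195^5 ≡ 203
195^6 ≡ 61
195^8 ≡ 141
195^10 ≡ 239
195^12 ≡ 106
195^15 ≡ 76
195^16 ≡ 119
195^20 ≡ 4
195^24 ≡ 150
195^30 ≡ 233
195^40 ≡ 16
195^48 ≡ 87
195^60 ≡ 64
195^80 ≡ 15
195^120 ≡ 240
195^240 ≡ 1
The smallest such exponent is 240, so the order of 195 is 240.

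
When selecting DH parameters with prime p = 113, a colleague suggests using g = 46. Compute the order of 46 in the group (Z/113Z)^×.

112

By Lagrange's theorem, ord_113(46) divides φ(113) = 113 − 1 = 112 = 2^4 · 7.
Divisors of 112: 1, 2, 4, 7, 8, 14, 16, 28, 56, 112.
Check 46^d mod 113 for each divisor in increasing order:
46^1 ≡ 46 (mod 113)
46^2 ≡ 82 (mod 113)
46^4 ≡ 57 (mod 113)
46^7 ≡ 78 (mod 113)
46^8 ≡ 85 (mod 113)
46^14 ≡ 95 (mod 113)
46^16 ≡ 106 (mod 113)
46^28 ≡ 98 (mod 113)
46^56 ≡ 112 (mod 113)
46^112 ≡ 1 (mod 113) ✓
The smallest such exponent is 112, so the order of 46 is 112.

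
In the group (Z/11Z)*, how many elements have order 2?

φ(11) = 11 − 1 = 10 = 2 · 5.
In a cyclic group of order 10, there are φ(d) elements of order d for each divisor d of 10, and zero for non-divisors.
2 | 10, and φ(2) = 2 − 1 = 1.

1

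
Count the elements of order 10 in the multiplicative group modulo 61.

φ(61) = 61 − 1 = 60 = 2^2 · 3 · 5.
In a cyclic group of order 60, there are φ(d) elements of order d for each divisor d of 60, and zero for non-divisors.
10 = 2 · 5 divides 60, and φ(10) = 4.

4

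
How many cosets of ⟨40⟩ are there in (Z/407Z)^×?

4

By Lagrange's theorem, ord_407(40) divides φ(407) = φ(11·37) = (11−1)·(37−1) = 10·36 = 360 = 2^3 · 3^2 · 5.
Divisors of 360: 1, 2, 3, 4, 5, 6, 8, 9, 10, 12, 15, 18, 20, 24, 30, 36, 40, 45, 60, 72, 90, 120, 180, 360.
Evaluate successive powers at the divisors of 360:
40^1 ≡ 40
40^2 ≡ 379
40^3 ≡ 101
40^4 ≡ 377
40^5 ≡ 21
40^6 ≡ 26
40^8 ≡ 86
40^9 ≡ 184
40^10 ≡ 34
40^12 ≡ 269
40^15 ≡ 307
40^18 ≡ 75
40^20 ≡ 342
40^24 ≡ 322
40^30 ≡ 232
40^36 ≡ 334
40^40 ≡ 155
40^45 ≡ 406
40^60 ≡ 100
40^72 ≡ 38
40^90 ≡ 1
So ord_407(40) = 90, hence |⟨40⟩| = 90.
The index is φ(407) / ord(40) = 360 / 90 = 4.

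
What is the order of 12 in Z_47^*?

23

By Lagrange's theorem, ord_47(12) divides φ(47) = 47 − 1 = 46 = 2 · 23.
Divisors of 46: 1, 2, 23, 46.
Evaluate successive powers at the divisors of 46:
12^1 ≡ 12 (mod 47)
12^2 ≡ 3 (mod 47)
12^23 ≡ 1 (mod 47) ✓
Therefore the multiplicative order of 12 modulo 47 is 23.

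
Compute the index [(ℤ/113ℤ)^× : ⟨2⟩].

Since 2 ∈ (Z/113Z)^×, its order divides φ(113) = 113 − 1 = 112 = 2^4 · 7.
Divisors of 112: 1, 2, 4, 7, 8, 14, 16, 28, 56, 112.
Compute 2^d (mod 113) for the divisors d until we hit 1:
2^1 ≡ 2
2^2 ≡ 4
2^4 ≡ 16
2^7 ≡ 15
2^8 ≡ 30
2^14 ≡ 112
2^16 ≡ 109
2^28 ≡ 1
Thus |⟨2⟩| = ord(2) = 28.
Index = |(Z/113Z)^×| / |⟨2⟩| = 112 / 28 = 4.

4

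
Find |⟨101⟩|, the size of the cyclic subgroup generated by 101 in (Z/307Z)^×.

The order of 101 must divide φ(307) = 307 − 1 = 306 = 2 · 3^2 · 17.
Divisors of 306: 1, 2, 3, 6, 9, 17, 18, 34, 51, 102, 153, 306.
Compute 101^d (mod 307) for the divisors d until we hit 1:
101^1 ≡ 101 (mod 307)
101^2 ≡ 70 (mod 307)
101^3 ≡ 9 (mod 307)
101^6 ≡ 81 (mod 307)
101^9 ≡ 115 (mod 307)
101^17 ≡ 289 (mod 307)
101^18 ≡ 24 (mod 307)
101^34 ≡ 17 (mod 307)
101^51 ≡ 1 (mod 307) ✓
The smallest such exponent is 51, so the order of 101 is 51.

51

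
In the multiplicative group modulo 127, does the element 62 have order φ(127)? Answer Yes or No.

No

φ(127) = 127 − 1 = 126 = 2 · 3^2 · 7.
An element g generates (Z/127Z)^× iff g^(126/q) ≢ 1 (mod 127) for each prime q ∈ {2, 3, 7}.
62^63 ≡ 1 (mod 127)  [q = 2: ≡ 1 ✗]
62^42 ≡ 107 (mod 127)  [q = 3: ≢ 1 ✓]
62^18 ≡ 32 (mod 127)  [q = 7: ≢ 1 ✓]
The check at q = 2 fails, so 62 generates a proper subgroup.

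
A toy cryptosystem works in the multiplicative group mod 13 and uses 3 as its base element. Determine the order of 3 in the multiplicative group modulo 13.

By Lagrange's theorem, ord_13(3) divides φ(13) = 13 − 1 = 12 = 2^2 · 3.
Divisors of 12: 1, 2, 3, 4, 6, 12.
Evaluate successive powers at the divisors of 12:
3^1 ≡ 3 (mod 13)
3^2 ≡ 9 (mod 13)
3^3 ≡ 1 (mod 13) ✓
Therefore the multiplicative order of 3 modulo 13 is 3.

3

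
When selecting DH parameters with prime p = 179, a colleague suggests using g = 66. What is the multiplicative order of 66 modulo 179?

By Lagrange's theorem, ord_179(66) divides φ(179) = 179 − 1 = 178 = 2 · 89.
Divisors of 178: 1, 2, 89, 178.
Check 66^d mod 179 for each divisor in increasing order:
66^1 ≡ 66 (mod 179)
66^2 ≡ 60 (mod 179)
66^89 ≡ 1 (mod 179) ✓
Therefore the multiplicative order of 66 modulo 179 is 89.

89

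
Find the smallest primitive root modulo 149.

2

φ(149) = 149 − 1 = 148 = 2^2 · 37.
Test candidates g = 2, 3, … against the prime factors q ∈ {2, 37} of φ(149): g is a generator iff g^(148/q) ≢ 1 for every such q.
g = 2: 2^74 ≡ 148; 2^4 ≡ 16 — none is 1, so 2 is a primitive root.
So 2 is the smallest generator of (Z/149Z)^×.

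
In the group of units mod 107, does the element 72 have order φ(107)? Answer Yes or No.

φ(107) = 107 − 1 = 106 = 2 · 53.
It suffices to check that the order of 72 is not a proper divisor of 106: compute 72^(106/q) for q ∈ {2, 53}.
72^53 ≡ 106 (mod 107)  [q = 2: ≢ 1 ✓]
72^2 ≡ 48 (mod 107)  [q = 53: ≢ 1 ✓]
All checks pass, so 72 has order 106 and is a primitive root modulo 107.

Yes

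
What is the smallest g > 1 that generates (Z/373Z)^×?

2

φ(373) = 373 − 1 = 372 = 2^2 · 3 · 31.
Test candidates g = 2, 3, … against the prime factors q ∈ {2, 3, 31} of φ(373): g is a generator iff g^(372/q) ≢ 1 for every such q.
g = 2: 2^186 ≡ 372; 2^124 ≡ 284; 2^12 ≡ 366 — none is 1, so 2 is a primitive root.
Hence the least primitive root of 373 is 2.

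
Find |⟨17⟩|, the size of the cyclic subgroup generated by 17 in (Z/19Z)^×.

Since 17 ∈ (Z/19Z)^×, its order divides φ(19) = 19 − 1 = 18 = 2 · 3^2.
Divisors of 18: 1, 2, 3, 6, 9, 18.
Evaluate successive powers at the divisors of 18:
17^1 ≡ 17
17^2 ≡ 4
17^3 ≡ 11
17^6 ≡ 7
17^9 ≡ 1
Therefore the multiplicative order of 17 modulo 19 is 9.

9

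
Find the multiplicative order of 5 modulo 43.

42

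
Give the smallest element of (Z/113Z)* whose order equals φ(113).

φ(113) = 113 − 1 = 112 = 2^4 · 7.
g is a primitive root iff g^(112/q) ≢ 1 (mod 113) for each prime q ∈ {2, 7}.
g = 2: 2^56 ≡ 1 — hits 1, so not a primitive root.
g = 3: 3^56 ≡ 112; 3^16 ≡ 49 — none is 1, so 3 is a primitive root.
So 3 is the smallest generator of (Z/113Z)^×.

3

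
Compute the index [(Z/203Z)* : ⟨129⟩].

ord(129) | φ(203) = φ(7·29) = (7−1)·(29−1) = 6·28 = 168 = 2^3 · 3 · 7.
Divisors of 168: 1, 2, 3, 4, 6, 7, 8, 12, 14, 21, 24, 28, 42, 56, 84, 168.
Evaluate successive powers at the divisors of 168:
129^1 ≡ 129 (mod 203)
129^2 ≡ 198 (mod 203)
129^3 ≡ 167 (mod 203)
129^4 ≡ 25 (mod 203)
129^6 ≡ 78 (mod 203)
129^7 ≡ 115 (mod 203)
129^8 ≡ 16 (mod 203)
129^12 ≡ 197 (mod 203)
129^14 ≡ 30 (mod 203)
129^21 ≡ 202 (mod 203)
129^24 ≡ 36 (mod 203)
129^28 ≡ 88 (mod 203)
129^42 ≡ 1 (mod 203) ✓
The order of 129 is 42, so the subgroup it generates has 42 elements.
The index is φ(203) / ord(129) = 168 / 42 = 4.

4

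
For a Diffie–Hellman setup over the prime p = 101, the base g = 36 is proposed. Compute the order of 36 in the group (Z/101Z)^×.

By Lagrange's theorem, ord_101(36) divides φ(101) = 101 − 1 = 100 = 2^2 · 5^2.
Divisors of 100: 1, 2, 4, 5, 10, 20, 25, 50, 100.
Compute 36^d (mod 101) for the divisors d until we hit 1:
36^1 ≡ 36 (mod 101)
36^2 ≡ 84 (mod 101)
36^4 ≡ 87 (mod 101)
36^5 ≡ 1 (mod 101) ✓
The smallest such exponent is 5, so the order of 36 is 5.

5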